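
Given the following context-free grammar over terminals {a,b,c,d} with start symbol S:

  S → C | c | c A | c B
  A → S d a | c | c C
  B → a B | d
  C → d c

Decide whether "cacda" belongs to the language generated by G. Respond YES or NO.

CNF form of G:
  S -> T0 T2 | T2 A | T2 B | c
  A -> S X3 | T2 C | c
  B -> T1 B | d
  C -> T0 T2
  T0 -> d
  T1 -> a
  T2 -> c
  X3 -> T0 T1

Fill CYK table bottom-up:
  cell(0,0) c: {A,S,T2}  orig:{A,S}
  cell(1,1) a: {T1}  orig:{}
  cell(2,2) c: {A,S,T2}  orig:{A,S}
  cell(3,3) d: {B,T0}  orig:{B}
  cell(4,4) a: {T1}  orig:{}
  cell(0,1) ca: ∅
  cell(1,2) ac: ∅
  cell(2,3) cd: {S}
  cell(3,4) da: {X3}  orig:{}
  cell(0,2) cac: ∅
  cell(1,3) acd: ∅
  cell(2,4) cda: {A}
  cell(0,3) cacd: ∅
  cell(1,4) acda: ∅
  cell(0,4) cacda: ∅

S ∉ T[0,4] ⇒ NO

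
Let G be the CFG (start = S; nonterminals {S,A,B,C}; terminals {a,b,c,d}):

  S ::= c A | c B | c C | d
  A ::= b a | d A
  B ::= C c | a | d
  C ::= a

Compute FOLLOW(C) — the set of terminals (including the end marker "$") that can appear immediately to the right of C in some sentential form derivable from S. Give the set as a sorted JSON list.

FIRST iteration:
[1]
  A via A→b a: +{b}
  A via A→d A: +{d}
  B via B→a: +{a}
  B via B→d: +{d}
  C via C→a: +{a}
  S via S→c A: +{c}
  S via S→d: +{d}
  FIRST[S]={c,d}  FIRST[A]={b,d}  FIRST[B]={a,d}  FIRST[C]={a}
[2] (stable)
  FIRST[S]={c,d}  FIRST[A]={b,d}  FIRST[B]={a,d}  FIRST[C]={a}

FOLLOW sets:
seed FOLLOW(S) with $
[1]
  B→C c: FOLLOW(C) ⊇ FIRST(c) = {c}; new: +{c}
  S→c A: FOLLOW(A) ⊇ FOLLOW(S) ⊇ {$}; new: +{$}
  S→c B: FOLLOW(B) ⊇ FOLLOW(S) ⊇ {$}; new: +{$}
  S→c C: FOLLOW(C) ⊇ FOLLOW(S) ⊇ {$}; new: +{$}
  FOLLOW(S)={$}  FOLLOW(A)={$}  FOLLOW(B)={$}  FOLLOW(C)={$,c}
[2] (stable)
  FOLLOW(S)={$}  FOLLOW(A)={$}  FOLLOW(B)={$}  FOLLOW(C)={$,c}

FOLLOW(C) = ["$", "c"]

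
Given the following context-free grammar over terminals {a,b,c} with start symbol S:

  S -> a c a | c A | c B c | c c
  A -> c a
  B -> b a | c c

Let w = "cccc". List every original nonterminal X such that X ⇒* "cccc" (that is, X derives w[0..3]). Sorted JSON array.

CNF form of G:
  S -> T0 A | T0 T0 | T0 X4 | T1 X3
  A -> T0 T1
  B -> T0 T0 | T2 T1
  T0 -> c
  T1 -> a
  T2 -> b
  X3 -> T0 T1
  X4 -> B T0

CYK table (by increasing span), restricted to cells inside w[0..3]:
  [0..0]={T0}  "c"  orig:{}
  [1..1]={T0}  "c"  orig:{}
  [2..2]={T0}  "c"  orig:{}
  [3..3]={T0}  "c"  orig:{}
  [0..1]={B,S}  "cc"
  [1..2]={B,S}  "cc"
  [2..3]={B,S}  "cc"
  [0..2]={X4}  "ccc"  orig:{}
  [1..3]={X4}  "ccc"  orig:{}
  [0..3]={S}  "cccc"

Original NTs in T[0,3] deriving "cccc": ["S"]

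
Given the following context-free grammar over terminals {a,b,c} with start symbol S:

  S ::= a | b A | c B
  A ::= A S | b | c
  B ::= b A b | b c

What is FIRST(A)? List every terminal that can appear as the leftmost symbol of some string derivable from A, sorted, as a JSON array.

FIRST sets, iterate to fixpoint:
round 1:
  A via A→b: +{b}
  A via A→c: +{c}
  B via B→b A b: +{b}
  S via S→a: +{a}
  S via S→b A: +{b}
  S via S→c B: +{c}
  S: {a,b,c}  A: {b,c}  B: {b}
round 2: — fixpoint
  S: {a,b,c}  A: {b,c}  B: {b}

FIRST(A) = ["b", "c"]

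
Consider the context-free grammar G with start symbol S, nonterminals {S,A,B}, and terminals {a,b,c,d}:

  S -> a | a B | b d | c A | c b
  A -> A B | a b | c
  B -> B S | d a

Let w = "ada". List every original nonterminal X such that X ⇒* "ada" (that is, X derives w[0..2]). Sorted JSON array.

CNF form of G:
  S -> T0 B | T1 T2 | T3 A | T3 T1 | a
  A -> A B | T0 T1 | c
  B -> B S | T2 T0
  T0 -> a
  T1 -> b
  T2 -> d
  T3 -> c

CYK fill — only the sub-triangle for w[0..2]:
  cell(0,0) a: {S,T0}  orig:{S}
  cell(1,1) d: {T2}  orig:{}
  cell(2,2) a: {S,T0}  orig:{S}
  cell(0,1) ad: ∅
  cell(1,2) da: {B}
  cell(0,2) ada: {S}

Original NTs in T[0,2] deriving "ada": ["S"]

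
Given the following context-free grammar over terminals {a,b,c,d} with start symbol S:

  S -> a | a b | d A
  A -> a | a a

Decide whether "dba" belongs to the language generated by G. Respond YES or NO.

Convert to CNF:
  S -> T0 T1 | T2 A | a
  A -> T0 T0 | a
  T0 -> a
  T1 -> b
  T2 -> d

CYK fill:
  T[0,0] 'd' = {T2}  orig:{}
  T[1,1] 'b' = {T1}  orig:{}
  T[2,2] 'a' = {A,S,T0}  orig:{A,S}
  T[0,1] 'db' = ∅
  T[1,2] 'ba' = ∅
  T[0,2] 'dba' = ∅

S ∉ T[0,2] ⇒ NO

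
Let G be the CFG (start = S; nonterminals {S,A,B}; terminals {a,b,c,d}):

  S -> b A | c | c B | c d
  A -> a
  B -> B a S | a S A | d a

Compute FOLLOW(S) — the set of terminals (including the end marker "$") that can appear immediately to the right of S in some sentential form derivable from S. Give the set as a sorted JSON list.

FIRST iteration:
iter 1:
  A via A→a: +{a}
  B via B→a S A: +{a}
  B via B→d a: +{d}
  S via S→b A: +{b}
  S via S→c: +{c}
  FIRST[S]={b,c}  FIRST[A]={a}  FIRST[B]={a,d}
iter 2: (no change)
  FIRST[S]={b,c}  FIRST[A]={a}  FIRST[B]={a,d}

FOLLOW sets:
FOLLOW(S) := {$}
iter 1:
  B→B a S: FOLLOW(B) ⊇ FIRST(a) = {a}; new: +{a}
  B→B a S: FOLLOW(S) ⊇ FOLLOW(B) ⊇ {a}; new: +{a}
  B→a S A: FOLLOW(A) ⊇ FOLLOW(B) ⊇ {a}; new: +{a}
  S→b A: FOLLOW(A) ⊇ FOLLOW(S) ⊇ {$,a}; new: +{$}
  S→c B: FOLLOW(B) ⊇ FOLLOW(S) ⊇ {$,a}; new: +{$}
  S: {$,a}  A: {$,a}  B: {$,a}
iter 2: (no change)
  S: {$,a}  A: {$,a}  B: {$,a}

FOLLOW(S) = ["$", "a"]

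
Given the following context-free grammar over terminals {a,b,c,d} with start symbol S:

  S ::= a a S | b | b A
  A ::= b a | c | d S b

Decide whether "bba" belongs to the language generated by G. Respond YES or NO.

CNF form of G:
  S -> T0 A | T1 X4 | b
  A -> T0 T1 | T2 X3 | c
  T0 -> b
  T1 -> a
  T2 -> d
  X3 -> S T0
  X4 -> T1 S

CYK fill:
  cell(0,0) b: {S,T0}  orig:{S}
  cell(1,1) b: {S,T0}  orig:{S}
  cell(2,2) a: {T1}  orig:{}
  cell(0,1) bb: {X3}  orig:{}
  cell(1,2) ba: {A}
  cell(0,2) bba: {S}

S ∈ T[0,2] ⇒ YES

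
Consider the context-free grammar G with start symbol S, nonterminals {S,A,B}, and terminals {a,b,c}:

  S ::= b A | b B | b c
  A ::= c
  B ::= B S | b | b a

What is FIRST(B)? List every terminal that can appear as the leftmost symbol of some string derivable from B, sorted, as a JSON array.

FIRST sets, iterate to fixpoint:
iter 1:
  A via A→c: +{c}
  B via B→b: +{b}
  S via S→b A: +{b}
  S: {b}  A: {c}  B: {b}
iter 2: (stable)
  S: {b}  A: {c}  B: {b}

FIRST(B) = ["b"]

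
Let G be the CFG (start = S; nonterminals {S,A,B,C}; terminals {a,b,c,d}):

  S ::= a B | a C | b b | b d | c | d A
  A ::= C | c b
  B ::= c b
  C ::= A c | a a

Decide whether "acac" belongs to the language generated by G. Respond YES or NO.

CNF form of G:
  S -> T1 B | T1 C | T2 T2 | T2 T3 | T3 A | c
  A -> A T0 | T0 T2 | T1 T1
  B -> T0 T2
  C -> A T0 | T1 T1
  T0 -> c
  T1 -> a
  T2 -> b
  T3 -> d

CYK table (by increasing span):
  cell(0,0) a: {T1}  orig:{}
  cell(1,1) c: {S,T0}  orig:{S}
  cell(2,2) a: {T1}  orig:{}
  cell(3,3) c: {S,T0}  orig:{S}
  cell(0,1) ac: ∅
  cell(1,2) ca: ∅
  cell(2,3) ac: ∅
  cell(0,2) aca: ∅
  cell(1,3) cac: ∅
  cell(0,3) acac: ∅

S ∉ T[0,3] ⇒ NO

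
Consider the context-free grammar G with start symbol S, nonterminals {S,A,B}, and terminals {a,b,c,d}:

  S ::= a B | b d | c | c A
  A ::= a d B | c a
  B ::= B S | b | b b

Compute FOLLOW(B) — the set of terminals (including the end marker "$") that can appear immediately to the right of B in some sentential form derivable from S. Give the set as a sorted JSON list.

FIRST iteration:
[1]
  A via A→a d B: +{a}
  A via A→c a: +{c}
  B via B→b: +{b}
  S via S→a B: +{a}
  S via S→b d: +{b}
  S via S→c: +{c}
  S: {a,b,c}  A: {a,c}  B: {b}
[2] done
  S: {a,b,c}  A: {a,c}  B: {b}

FOLLOW iteration:
seed FOLLOW(S) with $
pass 1:
  B→B S: FOLLOW(B) ⊇ FIRST(S) = {a,b,c}; new: +{a,b,c}
  B→B S: FOLLOW(S) ⊇ FOLLOW(B) ⊇ {a,b,c}; new: +{a,b,c}
  S→a B: FOLLOW(B) ⊇ FOLLOW(S) ⊇ {$,a,b,c}; new: +{$}
  S→c A: FOLLOW(A) ⊇ FOLLOW(S) ⊇ {$,a,b,c}; new: +{$,a,b,c}
  FOLLOW[S]={$,a,b,c}  FOLLOW[A]={$,a,b,c}  FOLLOW[B]={$,a,b,c}
pass 2: (no change)
  FOLLOW[S]={$,a,b,c}  FOLLOW[A]={$,a,b,c}  FOLLOW[B]={$,a,b,c}

FOLLOW(B) = ["$", "a", "b", "c"]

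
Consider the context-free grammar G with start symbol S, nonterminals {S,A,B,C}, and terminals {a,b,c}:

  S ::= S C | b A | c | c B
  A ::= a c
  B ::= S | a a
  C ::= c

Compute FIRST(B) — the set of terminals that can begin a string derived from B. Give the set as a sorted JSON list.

FIRST sets, iterate to fixpoint:
iter 1:
  A via A→a c: +{a}
  B via B→a a: +{a}
  C via C→c: +{c}
  S via S→b A: +{b}
  S via S→c: +{c}
  S: {b,c}  A: {a}  B: {a}  C: {c}
iter 2:
  B via B→S: +{b,c}
  S: {b,c}  A: {a}  B: {a,b,c}  C: {c}
iter 3: — fixpoint
  S: {b,c}  A: {a}  B: {a,b,c}  C: {c}

FIRST(B) = ["a", "b", "c"]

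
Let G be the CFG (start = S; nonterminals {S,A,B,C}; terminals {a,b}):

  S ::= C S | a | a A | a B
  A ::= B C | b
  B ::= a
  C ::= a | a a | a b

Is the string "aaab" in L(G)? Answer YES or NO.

CNF form of G:
  S -> C S | T0 A | T0 B | a
  A -> B C | b
  B -> a
  C -> T0 T0 | T0 T1 | a
  T0 -> a
  T1 -> b

CYK table (by increasing span):
  [0..0]={B,C,S,T0}  "a"  orig:{B,C,S}
  [1..1]={B,C,S,T0}  "a"  orig:{B,C,S}
  [2..2]={B,C,S,T0}  "a"  orig:{B,C,S}
  [3..3]={A,T1}  "b"  orig:{A}
  [0..1]={A,C,S}  "aa"
  [1..2]={A,C,S}  "aa"
  [2..3]={C,S}  "ab"
  [0..2]={A,S}  "aaa"
  [1..3]={A,S}  "aab"
  [0..3]={S}  "aaab"

S ∈ T[0,3] ⇒ YES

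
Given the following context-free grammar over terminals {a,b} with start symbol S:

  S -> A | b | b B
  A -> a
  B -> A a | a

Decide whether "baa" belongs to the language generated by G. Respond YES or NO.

Convert to CNF:
  S -> T1 B | a | b
  A -> a
  B -> A T0 | a
  T0 -> a
  T1 -> b

CYK table (by increasing span):
  T[0,0] 'b' = {S,T1}  orig:{S}
  T[1,1] 'a' = {A,B,S,T0}  orig:{A,B,S}
  T[2,2] 'a' = {A,B,S,T0}  orig:{A,B,S}
  T[0,1] 'ba' = {S}
  T[1,2] 'aa' = {B}
  T[0,2] 'baa' = {S}

S ∈ T[0,2] ⇒ YES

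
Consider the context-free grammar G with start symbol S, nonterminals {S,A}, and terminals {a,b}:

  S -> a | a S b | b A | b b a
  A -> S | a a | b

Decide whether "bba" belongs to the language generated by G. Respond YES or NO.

CNF form of G:
  S -> T0 X4 | T1 A | T1 X5 | a
  A -> T0 T0 | T0 X2 | T1 A | T1 X3 | a | b
  T0 -> a
  T1 -> b
  X2 -> S T1
  X3 -> T1 T0
  X4 -> S T1
  X5 -> T1 T0

CYK table (by increasing span):
  [0..0]={A,T1}  "b"  orig:{A}
  [1..1]={A,T1}  "b"  orig:{A}
  [2..2]={A,S,T0}  "a"  orig:{A,S}
  [0..1]={A,S}  "bb"
  [1..2]={A,S,X3,X5}  "ba"  orig:{A,S}
  [0..2]={A,S}  "bba"

S ∈ T[0,2] ⇒ YES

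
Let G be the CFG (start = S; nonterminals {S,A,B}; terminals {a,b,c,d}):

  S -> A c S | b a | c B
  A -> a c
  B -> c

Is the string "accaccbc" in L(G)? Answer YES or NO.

Convert to CNF:
  S -> A X3 | T1 B | T2 T0
  A -> T0 T1
  B -> c
  T0 -> a
  T1 -> c
  T2 -> b
  X3 -> T1 S

CYK table (by increasing span):
  [0..0]={T0}  "a"  orig:{}
  [1..1]={B,T1}  "c"  orig:{B}
  [2..2]={B,T1}  "c"  orig:{B}
  [3..3]={T0}  "a"  orig:{}
  [4..4]={B,T1}  "c"  orig:{B}
  [5..5]={B,T1}  "c"  orig:{B}
  [6..6]={T2}  "b"  orig:{}
  [7..7]={B,T1}  "c"  orig:{B}
  [0..1]={A}  "ac"
  [1..2]={S}  "cc"
  [2..3]=∅  "ca"
  [3..4]={A}  "ac"
  [4..5]={S}  "cc"
  [5..6]=∅  "cb"
  [6..7]=∅  "bc"
  [0..2]=∅  "acc"
  [1..3]=∅  "cca"
  [2..4]=∅  "cac"
  [3..5]=∅  "acc"
  [4..6]=∅  "ccb"
  [5..7]=∅  "cbc"
  [0..3]=∅  "acca"
  [1..4]=∅  "ccac"
  [2..5]=∅  "cacc"
  [3..6]=∅  "accb"
  [4..7]=∅  "ccbc"
  [0..4]=∅  "accac"
  [1..5]=∅  "ccacc"
  [2..6]=∅  "caccb"
  [3..7]=∅  "accbc"
  [0..5]=∅  "accacc"
  [1..6]=∅  "ccaccb"
  [2..7]=∅  "caccbc"
  [0..6]=∅  "accaccb"
  [1..7]=∅  "ccaccbc"
  [0..7]=∅  "accaccbc"

S ∉ T[0,7] ⇒ NO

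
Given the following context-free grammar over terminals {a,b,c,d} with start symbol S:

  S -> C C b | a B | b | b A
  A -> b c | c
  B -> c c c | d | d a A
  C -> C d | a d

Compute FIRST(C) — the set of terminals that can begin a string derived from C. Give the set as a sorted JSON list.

Compute FIRST by fixpoint:
round 1:
  A via A→b c: +{b}
  A via A→c: +{c}
  B via B→c c c: +{c}
  B via B→d: +{d}
  C via C→a d: +{a}
  S via S→C C b: +{a}
  S via S→b: +{b}
  FIRST(S)={a,b}  FIRST(A)={b,c}  FIRST(B)={c,d}  FIRST(C)={a}
round 2: — fixpoint
  FIRST(S)={a,b}  FIRST(A)={b,c}  FIRST(B)={c,d}  FIRST(C)={a}

FIRST(C) = ["a"]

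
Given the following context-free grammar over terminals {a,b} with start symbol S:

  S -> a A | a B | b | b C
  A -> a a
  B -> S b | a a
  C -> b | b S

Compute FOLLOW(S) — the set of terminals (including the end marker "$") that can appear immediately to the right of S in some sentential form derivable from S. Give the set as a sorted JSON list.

FIRST iteration:
pass 1:
  A via A→a a: +{a}
  B via B→a a: +{a}
  C via C→b: +{b}
  S via S→a A: +{a}
  S via S→b: +{b}
  FIRST(S)={a,b}  FIRST(A)={a}  FIRST(B)={a}  FIRST(C)={b}
pass 2:
  B via B→S b: +{b}
  FIRST(S)={a,b}  FIRST(A)={a}  FIRST(B)={a,b}  FIRST(C)={b}
pass 3: (no change)
  FIRST(S)={a,b}  FIRST(A)={a}  FIRST(B)={a,b}  FIRST(C)={b}

FOLLOW sets:
seed FOLLOW(S) with $
round 1:
  B→S b: FOLLOW(S) ⊇ FIRST(b) = {b}; new: +{b}
  S→a A: FOLLOW(A) ⊇ FOLLOW(S) ⊇ {$,b}; new: +{$,b}
  S→a B: FOLLOW(B) ⊇ FOLLOW(S) ⊇ {$,b}; new: +{$,b}
  S→b C: FOLLOW(C) ⊇ FOLLOW(S) ⊇ {$,b}; new: +{$,b}
  FOLLOW[S]={$,b}  FOLLOW[A]={$,b}  FOLLOW[B]={$,b}  FOLLOW[C]={$,b}
round 2: — fixpoint
  FOLLOW[S]={$,b}  FOLLOW[A]={$,b}  FOLLOW[B]={$,b}  FOLLOW[C]={$,b}

FOLLOW(S) = ["$", "b"]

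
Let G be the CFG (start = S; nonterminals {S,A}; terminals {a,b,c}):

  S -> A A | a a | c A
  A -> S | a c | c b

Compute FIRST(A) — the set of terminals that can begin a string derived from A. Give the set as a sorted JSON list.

Compute FIRST by fixpoint:
iter 1:
  A via A→a c: +{a}
  A via A→c b: +{c}
  S via S→A A: +{a,c}
  FIRST(S)={a,c}  FIRST(A)={a,c}
iter 2: (stable)
  FIRST(S)={a,c}  FIRST(A)={a,c}

FIRST(A) = ["a", "c"]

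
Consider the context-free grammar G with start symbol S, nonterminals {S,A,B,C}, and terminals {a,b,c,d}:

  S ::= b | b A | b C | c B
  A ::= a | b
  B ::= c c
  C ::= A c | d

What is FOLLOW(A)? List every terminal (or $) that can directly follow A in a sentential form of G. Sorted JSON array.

Compute FIRST by fixpoint:
round 1:
  A via A→a: +{a}
  A via A→b: +{b}
  B via B→c c: +{c}
  C via C→A c: +{a,b}
  C via C→d: +{d}
  S via S→b: +{b}
  S via S→c B: +{c}
  S: {b,c}  A: {a,b}  B: {c}  C: {a,b,d}
round 2: (stable)
  S: {b,c}  A: {a,b}  B: {c}  C: {a,b,d}

FOLLOW iteration:
seed FOLLOW(S) with $
iter 1:
  C→A c: FOLLOW(A) ⊇ FIRST(c) = {c}; new: +{c}
  S→b A: FOLLOW(A) ⊇ FOLLOW(S) ⊇ {$}; new: +{$}
  S→b C: FOLLOW(C) ⊇ FOLLOW(S) ⊇ {$}; new: +{$}
  S→c B: FOLLOW(B) ⊇ FOLLOW(S) ⊇ {$}; new: +{$}
  FOLLOW[S]={$}  FOLLOW[A]={$,c}  FOLLOW[B]={$}  FOLLOW[C]={$}
iter 2: done
  FOLLOW[S]={$}  FOLLOW[A]={$,c}  FOLLOW[B]={$}  FOLLOW[C]={$}

FOLLOW(A) = ["$", "c"]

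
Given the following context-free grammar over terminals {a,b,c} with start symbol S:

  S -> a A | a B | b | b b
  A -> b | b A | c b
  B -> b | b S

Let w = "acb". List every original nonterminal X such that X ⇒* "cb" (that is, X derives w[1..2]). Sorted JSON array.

CNF form of G:
  S -> T0 T0 | T2 A | T2 B | b
  A -> T0 A | T1 T0 | b
  B -> T0 S | b
  T0 -> b
  T1 -> c
  T2 -> a

Fill CYK table bottom-up (cells [i..j] with 1 ≤ i ≤ j ≤ 2 only):
  cell(1,1) c: {T1}  orig:{}
  cell(2,2) b: {A,B,S,T0}  orig:{A,B,S}
  cell(1,2) cb: {A}

Original NTs in T[1,2] deriving "cb": ["A"]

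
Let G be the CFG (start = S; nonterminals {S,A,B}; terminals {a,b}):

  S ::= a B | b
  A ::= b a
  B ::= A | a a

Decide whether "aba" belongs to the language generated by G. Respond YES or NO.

CNF form of G:
  S -> T1 B | b
  A -> T0 T1
  B -> T0 T1 | T1 T1
  T0 -> b
  T1 -> a

CYK fill:
  T[0,0] 'a' = {T1}  orig:{}
  T[1,1] 'b' = {S,T0}  orig:{S}
  T[2,2] 'a' = {T1}  orig:{}
  T[0,1] 'ab' = ∅
  T[1,2] 'ba' = {A,B}
  T[0,2] 'aba' = {S}

S ∈ T[0,2] ⇒ YES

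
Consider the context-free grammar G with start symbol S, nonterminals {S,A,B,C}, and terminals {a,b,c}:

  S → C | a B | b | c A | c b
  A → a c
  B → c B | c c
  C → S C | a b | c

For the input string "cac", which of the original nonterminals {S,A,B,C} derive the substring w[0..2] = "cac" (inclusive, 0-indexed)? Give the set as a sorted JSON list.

Convert to CNF:
  S -> S C | T0 B | T0 T2 | T1 A | T1 T2 | b | c
  A -> T0 T1
  B -> T1 B | T1 T1
  C -> S C | T0 T2 | c
  T0 -> a
  T1 -> c
  T2 -> b

CYK table (by increasing span) (cells [i..j] with 0 ≤ i ≤ j ≤ 2 only):
  T[0,0] 'c' = {C,S,T1}  orig:{C,S}
  T[1,1] 'a' = {T0}  orig:{}
  T[2,2] 'c' = {C,S,T1}  orig:{C,S}
  T[0,1] 'ca' = ∅
  T[1,2] 'ac' = {A}
  T[0,2] 'cac' = {S}

Original NTs in T[0,2] deriving "cac": ["S"]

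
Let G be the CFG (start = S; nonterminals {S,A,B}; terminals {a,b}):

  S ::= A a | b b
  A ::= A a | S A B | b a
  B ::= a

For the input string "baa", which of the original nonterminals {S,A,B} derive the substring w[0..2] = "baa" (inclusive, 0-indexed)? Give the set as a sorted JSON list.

CNF form of G:
  S -> A T0 | T1 T1
  A -> A T0 | S X2 | T1 T0
  B -> a
  T0 -> a
  T1 -> b
  X2 -> A B

CYK table (by increasing span) — only the sub-triangle for w[0..2]:
  T[0,0] 'b' = {T1}  orig:{}
  T[1,1] 'a' = {B,T0}  orig:{B}
  T[2,2] 'a' = {B,T0}  orig:{B}
  T[0,1] 'ba' = {A}
  T[1,2] 'aa' = ∅
  T[0,2] 'baa' = {A,S,X2}  orig:{A,S}

Original NTs in T[0,2] deriving "baa": ["A", "S"]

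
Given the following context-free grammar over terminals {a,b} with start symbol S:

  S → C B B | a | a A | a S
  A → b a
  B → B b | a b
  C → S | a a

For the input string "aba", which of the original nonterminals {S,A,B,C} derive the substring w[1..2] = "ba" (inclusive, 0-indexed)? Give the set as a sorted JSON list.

Convert to CNF:
  S -> C X3 | T1 A | T1 S | a
  A -> T0 T1
  B -> B T0 | T1 T0
  C -> C X2 | T1 A | T1 S | T1 T1 | a
  T0 -> b
  T1 -> a
  X2 -> B B
  X3 -> B B

CYK table (by increasing span), restricted to cells inside w[1..2]:
  cell(1,1) b: {T0}  orig:{}
  cell(2,2) a: {C,S,T1}  orig:{C,S}
  cell(1,2) ba: {A}

Original NTs in T[1,2] deriving "ba": ["A"]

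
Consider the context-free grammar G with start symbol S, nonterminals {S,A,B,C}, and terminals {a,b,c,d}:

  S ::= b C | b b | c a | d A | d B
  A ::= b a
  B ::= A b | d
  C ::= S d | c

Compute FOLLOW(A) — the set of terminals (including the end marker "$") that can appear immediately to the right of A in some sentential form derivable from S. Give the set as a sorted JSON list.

Compute FIRST by fixpoint:
round 1:
  A via A→b a: +{b}
  B via B→A b: +{b}
  B via B→d: +{d}
  C via C→c: +{c}
  S via S→b C: +{b}
  S via S→c a: +{c}
  S via S→d A: +{d}
  FIRST(S)={b,c,d}  FIRST(A)={b}  FIRST(B)={b,d}  FIRST(C)={c}
round 2:
  C via C→S d: +{b,d}
  FIRST(S)={b,c,d}  FIRST(A)={b}  FIRST(B)={b,d}  FIRST(C)={b,c,d}
round 3: (no change)
  FIRST(S)={b,c,d}  FIRST(A)={b}  FIRST(B)={b,d}  FIRST(C)={b,c,d}

FOLLOW iteration:
seed FOLLOW(S) with $
round 1:
  B→A b: FOLLOW(A) ⊇ FIRST(b) = {b}; new: +{b}
  C→S d: FOLLOW(S) ⊇ FIRST(d) = {d}; new: +{d}
  S→b C: FOLLOW(C) ⊇ FOLLOW(S) ⊇ {$,d}; new: +{$,d}
  S→d A: FOLLOW(A) ⊇ FOLLOW(S) ⊇ {$,d}; new: +{$,d}
  S→d B: FOLLOW(B) ⊇ FOLLOW(S) ⊇ {$,d}; new: +{$,d}
  S: {$,d}  A: {$,b,d}  B: {$,d}  C: {$,d}
round 2: done
  S: {$,d}  A: {$,b,d}  B: {$,d}  C: {$,d}

FOLLOW(A) = ["$", "b", "d"]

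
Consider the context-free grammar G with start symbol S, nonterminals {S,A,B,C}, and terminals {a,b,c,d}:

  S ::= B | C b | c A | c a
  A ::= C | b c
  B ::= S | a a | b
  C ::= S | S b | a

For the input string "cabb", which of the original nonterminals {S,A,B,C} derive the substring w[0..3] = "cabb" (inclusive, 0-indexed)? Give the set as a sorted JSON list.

Convert to CNF:
  S -> C T0 | T1 T1 | T2 A | T2 T1 | b
  A -> C T0 | S T0 | T0 T2 | T1 T1 | T2 A | T2 T1 | a | b
  B -> C T0 | T1 T1 | T2 A | T2 T1 | b
  C -> C T0 | S T0 | T1 T1 | T2 A | T2 T1 | a | b
  T0 -> b
  T1 -> a
  T2 -> c

CYK table (by increasing span), restricted to cells inside w[0..3]:
  cell(0,0) c: {T2}  orig:{}
  cell(1,1) a: {A,C,T1}  orig:{A,C}
  cell(2,2) b: {A,B,C,S,T0}  orig:{A,B,C,S}
  cell(3,3) b: {A,B,C,S,T0}  orig:{A,B,C,S}
  cell(0,1) ca: {A,B,C,S}
  cell(1,2) ab: {A,B,C,S}
  cell(2,3) bb: {A,B,C,S}
  cell(0,2) cab: {A,B,C,S}
  cell(1,3) abb: {A,B,C,S}
  cell(0,3) cabb: {A,B,C,S}

Original NTs in T[0,3] deriving "cabb": ["A", "B", "C", "S"]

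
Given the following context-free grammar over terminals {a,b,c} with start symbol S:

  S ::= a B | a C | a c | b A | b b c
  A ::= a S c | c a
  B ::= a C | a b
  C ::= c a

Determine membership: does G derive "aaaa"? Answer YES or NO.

CNF form of G:
  S -> T0 B | T0 C | T0 T1 | T2 A | T2 X4
  A -> T0 X3 | T1 T0
  B -> T0 C | T0 T2
  C -> T1 T0
  T0 -> a
  T1 -> c
  T2 -> b
  X3 -> S T1
  X4 -> T2 T1

CYK table (by increasing span):
  cell(0,0) a: {T0}  orig:{}
  cell(1,1) a: {T0}  orig:{}
  cell(2,2) a: {T0}  orig:{}
  cell(3,3) a: {T0}  orig:{}
  cell(0,1) aa: ∅
  cell(1,2) aa: ∅
  cell(2,3) aa: ∅
  cell(0,2) aaa: ∅
  cell(1,3) aaa: ∅
  cell(0,3) aaaa: ∅

S ∉ T[0,3] ⇒ NO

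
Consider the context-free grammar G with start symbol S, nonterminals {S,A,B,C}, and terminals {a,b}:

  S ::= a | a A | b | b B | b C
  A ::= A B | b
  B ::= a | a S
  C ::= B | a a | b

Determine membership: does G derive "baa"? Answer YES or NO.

Convert to CNF:
  S -> T0 A | T1 B | T1 C | a | b
  A -> A B | b
  B -> T0 S | a
  C -> T0 S | T0 T0 | a | b
  T0 -> a
  T1 -> b

CYK table (by increasing span):
  [0..0]={A,C,S,T1}  "b"  orig:{A,C,S}
  [1..1]={B,C,S,T0}  "a"  orig:{B,C,S}
  [2..2]={B,C,S,T0}  "a"  orig:{B,C,S}
  [0..1]={A,S}  "ba"
  [1..2]={B,C}  "aa"
  [0..2]={A,S}  "baa"

S ∈ T[0,2] ⇒ YES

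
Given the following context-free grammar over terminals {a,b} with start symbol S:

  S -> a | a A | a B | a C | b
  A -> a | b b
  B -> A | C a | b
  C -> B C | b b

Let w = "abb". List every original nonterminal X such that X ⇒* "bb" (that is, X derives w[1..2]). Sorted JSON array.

CNF form of G:
  S -> T1 A | T1 B | T1 C | a | b
  A -> T0 T0 | a
  B -> C T1 | T0 T0 | a | b
  C -> B C | T0 T0
  T0 -> b
  T1 -> a

CYK fill — only the sub-triangle for w[1..2]:
  T[1,1] 'b' = {B,S,T0}  orig:{B,S}
  T[2,2] 'b' = {B,S,T0}  orig:{B,S}
  T[1,2] 'bb' = {A,B,C}

Original NTs in T[1,2] deriving "bb": ["A", "B", "C"]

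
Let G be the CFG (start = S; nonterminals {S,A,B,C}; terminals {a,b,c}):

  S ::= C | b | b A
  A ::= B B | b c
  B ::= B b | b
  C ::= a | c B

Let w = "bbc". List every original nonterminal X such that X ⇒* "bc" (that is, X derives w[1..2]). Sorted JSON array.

Convert to CNF:
  S -> T0 A | T1 B | a | b
  A -> B B | T0 T1
  B -> B T0 | b
  C -> T1 B | a
  T0 -> b
  T1 -> c

Fill CYK table bottom-up (cells [i..j] with 1 ≤ i ≤ j ≤ 2 only):
  [1..1]={B,S,T0}  "b"  orig:{B,S}
  [2..2]={T1}  "c"  orig:{}
  [1..2]={A}  "bc"

Original NTs in T[1,2] deriving "bc": ["A"]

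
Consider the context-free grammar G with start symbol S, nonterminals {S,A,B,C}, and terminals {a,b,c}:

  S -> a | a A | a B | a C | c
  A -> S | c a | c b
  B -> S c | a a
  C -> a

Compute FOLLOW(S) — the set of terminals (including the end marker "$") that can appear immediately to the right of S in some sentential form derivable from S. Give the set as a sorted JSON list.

FIRST iteration:
round 1:
  A via A→c a: +{c}
  B via B→a a: +{a}
  C via C→a: +{a}
  S via S→a: +{a}
  S via S→c: +{c}
  FIRST(S)={a,c}  FIRST(A)={c}  FIRST(B)={a}  FIRST(C)={a}
round 2:
  A via A→S: +{a}
  B via B→S c: +{c}
  FIRST(S)={a,c}  FIRST(A)={a,c}  FIRST(B)={a,c}  FIRST(C)={a}
round 3: (stable)
  FIRST(S)={a,c}  FIRST(A)={a,c}  FIRST(B)={a,c}  FIRST(C)={a}

FOLLOW sets:
initialize: $ ∈ FOLLOW(S)
round 1:
  B→S c: FOLLOW(S) ⊇ FIRST(c) = {c}; new: +{c}
  S→a A: FOLLOW(A) ⊇ FOLLOW(S) ⊇ {$,c}; new: +{$,c}
  S→a B: FOLLOW(B) ⊇ FOLLOW(S) ⊇ {$,c}; new: +{$,c}
  S→a C: FOLLOW(C) ⊇ FOLLOW(S) ⊇ {$,c}; new: +{$,c}
  FOLLOW[S]={$,c}  FOLLOW[A]={$,c}  FOLLOW[B]={$,c}  FOLLOW[C]={$,c}
round 2: — fixpoint
  FOLLOW[S]={$,c}  FOLLOW[A]={$,c}  FOLLOW[B]={$,c}  FOLLOW[C]={$,c}

FOLLOW(S) = ["$", "c"]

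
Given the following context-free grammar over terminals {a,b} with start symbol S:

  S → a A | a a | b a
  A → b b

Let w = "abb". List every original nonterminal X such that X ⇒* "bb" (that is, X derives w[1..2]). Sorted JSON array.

Convert to CNF:
  S -> T0 T1 | T1 A | T1 T1
  A -> T0 T0
  T0 -> b
  T1 -> a

CYK fill — only the sub-triangle for w[1..2]:
  T[1,1] 'b' = {T0}  orig:{}
  T[2,2] 'b' = {T0}  orig:{}
  T[1,2] 'bb' = {A}

Original NTs in T[1,2] deriving "bb": ["A"]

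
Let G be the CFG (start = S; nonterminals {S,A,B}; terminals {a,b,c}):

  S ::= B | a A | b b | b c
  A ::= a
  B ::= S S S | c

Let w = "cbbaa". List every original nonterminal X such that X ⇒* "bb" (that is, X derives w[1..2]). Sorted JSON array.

Convert to CNF:
  S -> S X4 | T0 A | T1 T1 | T1 T2 | c
  A -> a
  B -> S X3 | c
  T0 -> a
  T1 -> b
  T2 -> c
  X3 -> S S
  X4 -> S S

CYK fill (cells [i..j] with 1 ≤ i ≤ j ≤ 2 only):
  cell(1,1) b: {T1}  orig:{}
  cell(2,2) b: {T1}  orig:{}
  cell(1,2) bb: {S}

Original NTs in T[1,2] deriving "bb": ["S"]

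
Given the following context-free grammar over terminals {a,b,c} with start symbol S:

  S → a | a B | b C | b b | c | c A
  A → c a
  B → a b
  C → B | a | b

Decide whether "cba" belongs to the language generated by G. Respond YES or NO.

CNF form of G:
  S -> T0 A | T1 B | T2 C | T2 T2 | a | c
  A -> T0 T1
  B -> T1 T2
  C -> T1 T2 | a | b
  T0 -> c
  T1 -> a
  T2 -> b

Fill CYK table bottom-up:
  T[0,0] 'c' = {S,T0}  orig:{S}
  T[1,1] 'b' = {C,T2}  orig:{C}
  T[2,2] 'a' = {C,S,T1}  orig:{C,S}
  T[0,1] 'cb' = ∅
  T[1,2] 'ba' = {S}
  T[0,2] 'cba' = ∅

S ∉ T[0,2] ⇒ NO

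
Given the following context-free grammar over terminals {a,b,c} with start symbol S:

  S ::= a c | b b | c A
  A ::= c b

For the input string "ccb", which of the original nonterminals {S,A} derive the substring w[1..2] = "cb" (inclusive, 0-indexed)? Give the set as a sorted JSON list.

Convert to CNF:
  S -> T0 A | T1 T1 | T2 T0
  A -> T0 T1
  T0 -> c
  T1 -> b
  T2 -> a

CYK table (by increasing span) (cells [i..j] with 1 ≤ i ≤ j ≤ 2 only):
  [1..1]={T0}  "c"  orig:{}
  [2..2]={T1}  "b"  orig:{}
  [1..2]={A}  "cb"

Original NTs in T[1,2] deriving "cb": ["A"]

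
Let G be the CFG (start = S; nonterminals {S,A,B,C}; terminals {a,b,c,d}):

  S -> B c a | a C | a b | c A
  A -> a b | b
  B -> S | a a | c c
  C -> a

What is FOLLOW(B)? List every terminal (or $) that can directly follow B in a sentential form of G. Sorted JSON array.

Compute FIRST by fixpoint:
round 1:
  A via A→a b: +{a}
  A via A→b: +{b}
  B via B→a a: +{a}
  B via B→c c: +{c}
  C via C→a: +{a}
  S via S→B c a: +{a,c}
  S: {a,c}  A: {a,b}  B: {a,c}  C: {a}
round 2: (no change)
  S: {a,c}  A: {a,b}  B: {a,c}  C: {a}

Compute FOLLOW by fixpoint:
initialize: $ ∈ FOLLOW(S)
iter 1:
  S→B c a: FOLLOW(B) ⊇ FIRST(c) = {c}; new: +{c}
  S→a C: FOLLOW(C) ⊇ FOLLOW(S) ⊇ {$}; new: +{$}
  S→c A: FOLLOW(A) ⊇ FOLLOW(S) ⊇ {$}; new: +{$}
  S: {$}  A: {$}  B: {c}  C: {$}
iter 2:
  B→S: FOLLOW(S) ⊇ FOLLOW(B) ⊇ {c}; new: +{c}
  S→a C: FOLLOW(C) ⊇ FOLLOW(S) ⊇ {$,c}; new: +{c}
  S→c A: FOLLOW(A) ⊇ FOLLOW(S) ⊇ {$,c}; new: +{c}
  S: {$,c}  A: {$,c}  B: {c}  C: {$,c}
iter 3: done
  S: {$,c}  A: {$,c}  B: {c}  C: {$,c}

FOLLOW(B) = ["c"]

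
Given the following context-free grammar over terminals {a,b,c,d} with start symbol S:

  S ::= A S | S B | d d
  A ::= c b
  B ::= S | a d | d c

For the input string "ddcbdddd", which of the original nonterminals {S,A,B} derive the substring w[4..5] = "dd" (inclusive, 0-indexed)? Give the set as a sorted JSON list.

CNF form of G:
  S -> A S | S B | T3 T3
  A -> T0 T1
  B -> A S | S B | T2 T3 | T3 T0 | T3 T3
  T0 -> c
  T1 -> b
  T2 -> a
  T3 -> d

Fill CYK table bottom-up, restricted to cells inside w[4..5]:
  [4..4]={T3}  "d"  orig:{}
  [5..5]={T3}  "d"  orig:{}
  [4..5]={B,S}  "dd"

Original NTs in T[4,5] deriving "dd": ["B", "S"]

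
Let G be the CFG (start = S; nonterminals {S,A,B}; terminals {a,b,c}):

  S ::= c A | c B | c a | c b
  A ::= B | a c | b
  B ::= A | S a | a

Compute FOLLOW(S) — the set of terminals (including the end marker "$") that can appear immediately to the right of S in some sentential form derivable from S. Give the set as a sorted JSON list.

FIRST sets, iterate to fixpoint:
round 1:
  A via A→a c: +{a}
  A via A→b: +{b}
  B via B→A: +{a,b}
  S via S→c A: +{c}
  S: {c}  A: {a,b}  B: {a,b}
round 2:
  B via B→S a: +{c}
  S: {c}  A: {a,b}  B: {a,b,c}
round 3:
  A via A→B: +{c}
  S: {c}  A: {a,b,c}  B: {a,b,c}
round 4: — fixpoint
  S: {c}  A: {a,b,c}  B: {a,b,c}

FOLLOW iteration:
FOLLOW(S) := {$}
[1]
  B→S a: FOLLOW(S) ⊇ FIRST(a) = {a}; new: +{a}
  S→c A: FOLLOW(A) ⊇ FOLLOW(S) ⊇ {$,a}; new: +{$,a}
  S→c B: FOLLOW(B) ⊇ FOLLOW(S) ⊇ {$,a}; new: +{$,a}
  FOLLOW[S]={$,a}  FOLLOW[A]={$,a}  FOLLOW[B]={$,a}
[2] (no change)
  FOLLOW[S]={$,a}  FOLLOW[A]={$,a}  FOLLOW[B]={$,a}

FOLLOW(S) = ["$", "a"]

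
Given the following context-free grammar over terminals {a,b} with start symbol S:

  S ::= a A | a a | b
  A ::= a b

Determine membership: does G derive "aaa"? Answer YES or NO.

CNF form of G:
  S -> T0 A | T0 T0 | b
  A -> T0 T1
  T0 -> a
  T1 -> b

CYK table (by increasing span):
  cell(0,0) a: {T0}  orig:{}
  cell(1,1) a: {T0}  orig:{}
  cell(2,2) a: {T0}  orig:{}
  cell(0,1) aa: {S}
  cell(1,2) aa: {S}
  cell(0,2) aaa: ∅

S ∉ T[0,2] ⇒ NO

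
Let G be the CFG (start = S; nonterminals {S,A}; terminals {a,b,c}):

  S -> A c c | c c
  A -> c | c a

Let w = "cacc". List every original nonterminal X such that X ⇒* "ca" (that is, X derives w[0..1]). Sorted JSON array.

Convert to CNF:
  S -> A X2 | T0 T0
  A -> T0 T1 | c
  T0 -> c
  T1 -> a
  X2 -> T0 T0

CYK fill (cells [i..j] with 0 ≤ i ≤ j ≤ 1 only):
  T[0,0] 'c' = {A,T0}  orig:{A}
  T[1,1] 'a' = {T1}  orig:{}
  T[0,1] 'ca' = {A}

Original NTs in T[0,1] deriving "ca": ["A"]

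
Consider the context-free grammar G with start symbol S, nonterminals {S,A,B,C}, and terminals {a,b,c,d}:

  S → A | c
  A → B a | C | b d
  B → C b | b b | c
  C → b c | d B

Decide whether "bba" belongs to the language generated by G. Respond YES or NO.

Convert to CNF:
  S -> B T0 | T1 T2 | T1 T3 | T3 B | c
  A -> B T0 | T1 T2 | T1 T3 | T3 B
  B -> C T1 | T1 T1 | c
  C -> T1 T2 | T3 B
  T0 -> a
  T1 -> b
  T2 -> c
  T3 -> d

CYK table (by increasing span):
  T[0,0] 'b' = {T1}  orig:{}
  T[1,1] 'b' = {T1}  orig:{}
  T[2,2] 'a' = {T0}  orig:{}
  T[0,1] 'bb' = {B}
  T[1,2] 'ba' = ∅
  T[0,2] 'bba' = {A,S}

S ∈ T[0,2] ⇒ YES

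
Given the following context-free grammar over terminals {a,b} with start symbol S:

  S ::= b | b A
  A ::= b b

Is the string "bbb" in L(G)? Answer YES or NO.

CNF form of G:
  S -> T0 A | b
  A -> T0 T0
  T0 -> b

CYK fill:
  [0..0]={S,T0}  "b"  orig:{S}
  [1..1]={S,T0}  "b"  orig:{S}
  [2..2]={S,T0}  "b"  orig:{S}
  [0..1]={A}  "bb"
  [1..2]={A}  "bb"
  [0..2]={S}  "bbb"

S ∈ T[0,2] ⇒ YES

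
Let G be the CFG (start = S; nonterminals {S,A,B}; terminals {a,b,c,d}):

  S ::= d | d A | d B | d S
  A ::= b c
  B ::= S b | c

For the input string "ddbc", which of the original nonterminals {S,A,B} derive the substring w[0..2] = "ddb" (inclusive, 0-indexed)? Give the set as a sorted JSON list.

CNF form of G:
  S -> T2 A | T2 B | T2 S | d
  A -> T0 T1
  B -> S T0 | c
  T0 -> b
  T1 -> c
  T2 -> d

CYK table (by increasing span), restricted to cells inside w[0..2]:
  T[0,0] 'd' = {S,T2}  orig:{S}
  T[1,1] 'd' = {S,T2}  orig:{S}
  T[2,2] 'b' = {T0}  orig:{}
  T[0,1] 'dd' = {S}
  T[1,2] 'db' = {B}
  T[0,2] 'ddb' = {B,S}

Original NTs in T[0,2] deriving "ddb": ["B", "S"]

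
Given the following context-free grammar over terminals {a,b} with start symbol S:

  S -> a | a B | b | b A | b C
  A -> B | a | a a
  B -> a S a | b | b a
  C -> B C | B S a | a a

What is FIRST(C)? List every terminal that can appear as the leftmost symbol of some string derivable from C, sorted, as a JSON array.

FIRST sets, iterate to fixpoint:
pass 1:
  A via A→a: +{a}
  B via B→a S a: +{a}
  B via B→b: +{b}
  C via C→B C: +{a,b}
  S via S→a: +{a}
  S via S→b: +{b}
  FIRST[S]={a,b}  FIRST[A]={a}  FIRST[B]={a,b}  FIRST[C]={a,b}
pass 2:
  A via A→B: +{b}
  FIRST[S]={a,b}  FIRST[A]={a,b}  FIRST[B]={a,b}  FIRST[C]={a,b}
pass 3: (no change)
  FIRST[S]={a,b}  FIRST[A]={a,b}  FIRST[B]={a,b}  FIRST[C]={a,b}

FIRST(C) = ["a", "b"]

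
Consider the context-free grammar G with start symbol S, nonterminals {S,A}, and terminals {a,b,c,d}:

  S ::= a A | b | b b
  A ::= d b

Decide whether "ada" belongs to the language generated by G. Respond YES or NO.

CNF form of G:
  S -> T1 T1 | T2 A | b
  A -> T0 T1
  T0 -> d
  T1 -> b
  T2 -> a

Fill CYK table bottom-up:
  cell(0,0) a: {T2}  orig:{}
  cell(1,1) d: {T0}  orig:{}
  cell(2,2) a: {T2}  orig:{}
  cell(0,1) ad: ∅
  cell(1,2) da: ∅
  cell(0,2) ada: ∅

S ∉ T[0,2] ⇒ NO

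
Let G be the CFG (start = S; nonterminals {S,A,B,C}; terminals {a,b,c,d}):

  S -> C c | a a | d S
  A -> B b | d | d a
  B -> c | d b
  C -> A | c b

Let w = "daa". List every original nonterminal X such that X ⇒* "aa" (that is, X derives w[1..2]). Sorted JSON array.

CNF form of G:
  S -> C T3 | T1 S | T2 T2
  A -> B T0 | T1 T2 | d
  B -> T1 T0 | c
  C -> B T0 | T1 T2 | T3 T0 | d
  T0 -> b
  T1 -> d
  T2 -> a
  T3 -> c

Fill CYK table bottom-up — only the sub-triangle for w[1..2]:
  cell(1,1) a: {T2}  orig:{}
  cell(2,2) a: {T2}  orig:{}
  cell(1,2) aa: {S}

Original NTs in T[1,2] deriving "aa": ["S"]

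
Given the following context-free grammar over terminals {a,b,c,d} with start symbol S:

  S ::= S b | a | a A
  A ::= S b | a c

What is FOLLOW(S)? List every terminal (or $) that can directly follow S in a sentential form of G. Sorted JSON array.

Compute FIRST by fixpoint:
[1]
  A via A→a c: +{a}
  S via S→a: +{a}
  FIRST(S)={a}  FIRST(A)={a}
[2] done
  FIRST(S)={a}  FIRST(A)={a}

FOLLOW sets:
seed FOLLOW(S) with $
iter 1:
  A→S b: FOLLOW(S) ⊇ FIRST(b) = {b}; new: +{b}
  S→a A: FOLLOW(A) ⊇ FOLLOW(S) ⊇ {$,b}; new: +{$,b}
  FOLLOW(S)={$,b}  FOLLOW(A)={$,b}
iter 2: — fixpoint
  FOLLOW(S)={$,b}  FOLLOW(A)={$,b}

FOLLOW(S) = ["$", "b"]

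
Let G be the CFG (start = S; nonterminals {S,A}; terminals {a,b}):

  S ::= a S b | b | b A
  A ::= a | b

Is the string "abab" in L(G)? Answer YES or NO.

CNF form of G:
  S -> T0 X2 | T1 A | b
  A -> a | b
  T0 -> a
  T1 -> b
  X2 -> S T1

Fill CYK table bottom-up:
  cell(0,0) a: {A,T0}  orig:{A}
  cell(1,1) b: {A,S,T1}  orig:{A,S}
  cell(2,2) a: {A,T0}  orig:{A}
  cell(3,3) b: {A,S,T1}  orig:{A,S}
  cell(0,1) ab: ∅
  cell(1,2) ba: {S}
  cell(2,3) ab: ∅
  cell(0,2) aba: ∅
  cell(1,3) bab: {X2}  orig:{}
  cell(0,3) abab: {S}

S ∈ T[0,3] ⇒ YES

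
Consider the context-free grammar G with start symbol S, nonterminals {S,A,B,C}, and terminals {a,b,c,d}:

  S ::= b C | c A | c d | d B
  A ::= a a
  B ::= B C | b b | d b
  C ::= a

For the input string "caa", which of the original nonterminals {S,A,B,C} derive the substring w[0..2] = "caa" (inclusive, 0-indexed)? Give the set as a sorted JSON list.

Convert to CNF:
  S -> T1 C | T2 B | T3 A | T3 T2
  A -> T0 T0
  B -> B C | T1 T1 | T2 T1
  C -> a
  T0 -> a
  T1 -> b
  T2 -> d
  T3 -> c

CYK table (by increasing span), restricted to cells inside w[0..2]:
  cell(0,0) c: {T3}  orig:{}
  cell(1,1) a: {C,T0}  orig:{C}
  cell(2,2) a: {C,T0}  orig:{C}
  cell(0,1) ca: ∅
  cell(1,2) aa: {A}
  cell(0,2) caa: {S}

Original NTs in T[0,2] deriving "caa": ["S"]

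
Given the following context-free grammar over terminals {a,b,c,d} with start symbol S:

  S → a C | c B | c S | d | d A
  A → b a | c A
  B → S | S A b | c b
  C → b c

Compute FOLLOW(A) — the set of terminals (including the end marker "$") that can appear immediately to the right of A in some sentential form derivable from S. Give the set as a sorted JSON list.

FIRST iteration:
iter 1:
  A via A→b a: +{b}
  A via A→c A: +{c}
  B via B→c b: +{c}
  C via C→b c: +{b}
  S via S→a C: +{a}
  S via S→c B: +{c}
  S via S→d: +{d}
  FIRST[S]={a,c,d}  FIRST[A]={b,c}  FIRST[B]={c}  FIRST[C]={b}
iter 2:
  B via B→S: +{a,d}
  FIRST[S]={a,c,d}  FIRST[A]={b,c}  FIRST[B]={a,c,d}  FIRST[C]={b}
iter 3: done
  FIRST[S]={a,c,d}  FIRST[A]={b,c}  FIRST[B]={a,c,d}  FIRST[C]={b}

FOLLOW sets:
FOLLOW(S) := {$}
[1]
  B→S A b: FOLLOW(S) ⊇ FIRST(A) = {b,c}; new: +{b,c}
  B→S A b: FOLLOW(A) ⊇ FIRST(b) = {b}; new: +{b}
  S→a C: FOLLOW(C) ⊇ FOLLOW(S) ⊇ {$,b,c}; new: +{$,b,c}
  S→c B: FOLLOW(B) ⊇ FOLLOW(S) ⊇ {$,b,c}; new: +{$,b,c}
  S→d A: FOLLOW(A) ⊇ FOLLOW(S) ⊇ {$,b,c}; new: +{$,c}
  FOLLOW(S)={$,b,c}  FOLLOW(A)={$,b,c}  FOLLOW(B)={$,b,c}  FOLLOW(C)={$,b,c}
[2] done
  FOLLOW(S)={$,b,c}  FOLLOW(A)={$,b,c}  FOLLOW(B)={$,b,c}  FOLLOW(C)={$,b,c}

FOLLOW(A) = ["$", "b", "c"]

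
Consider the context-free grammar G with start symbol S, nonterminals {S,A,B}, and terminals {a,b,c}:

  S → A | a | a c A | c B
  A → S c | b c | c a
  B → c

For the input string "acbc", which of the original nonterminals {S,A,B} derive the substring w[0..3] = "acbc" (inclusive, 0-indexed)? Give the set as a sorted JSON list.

CNF form of G:
  S -> S T0 | T0 B | T0 T2 | T1 T0 | T2 X3 | a
  A -> S T0 | T0 T2 | T1 T0
  B -> c
  T0 -> c
  T1 -> b
  T2 -> a
  X3 -> T0 A

Fill CYK table bottom-up — only the sub-triangle for w[0..3]:
  [0..0]={S,T2}  "a"  orig:{S}
  [1..1]={B,T0}  "c"  orig:{B}
  [2..2]={T1}  "b"  orig:{}
  [3..3]={B,T0}  "c"  orig:{B}
  [0..1]={A,S}  "ac"
  [1..2]=∅  "cb"
  [2..3]={A,S}  "bc"
  [0..2]=∅  "acb"
  [1..3]={X3}  "cbc"  orig:{}
  [0..3]={S}  "acbc"

Original NTs in T[0,3] deriving "acbc": ["S"]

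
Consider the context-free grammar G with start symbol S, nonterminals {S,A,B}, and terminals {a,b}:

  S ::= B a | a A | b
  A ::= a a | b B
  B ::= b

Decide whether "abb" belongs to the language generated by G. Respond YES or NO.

Convert to CNF:
  S -> B T0 | T0 A | b
  A -> T0 T0 | T1 B
  B -> b
  T0 -> a
  T1 -> b

Fill CYK table bottom-up:
  cell(0,0) a: {T0}  orig:{}
  cell(1,1) b: {B,S,T1}  orig:{B,S}
  cell(2,2) b: {B,S,T1}  orig:{B,S}
  cell(0,1) ab: ∅
  cell(1,2) bb: {A}
  cell(0,2) abb: {S}

S ∈ T[0,2] ⇒ YES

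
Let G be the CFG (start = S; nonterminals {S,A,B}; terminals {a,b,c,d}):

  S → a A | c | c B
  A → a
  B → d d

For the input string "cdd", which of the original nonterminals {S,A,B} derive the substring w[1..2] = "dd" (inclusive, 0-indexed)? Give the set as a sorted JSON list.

CNF form of G:
  S -> T1 A | T2 B | c
  A -> a
  B -> T0 T0
  T0 -> d
  T1 -> a
  T2 -> c

Fill CYK table bottom-up, restricted to cells inside w[1..2]:
  cell(1,1) d: {T0}  orig:{}
  cell(2,2) d: {T0}  orig:{}
  cell(1,2) dd: {B}

Original NTs in T[1,2] deriving "dd": ["B"]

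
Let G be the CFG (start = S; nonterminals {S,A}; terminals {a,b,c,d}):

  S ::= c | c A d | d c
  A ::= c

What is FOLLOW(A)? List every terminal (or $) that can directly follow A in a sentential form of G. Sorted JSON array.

FIRST iteration:
iter 1:
  A via A→c: +{c}
  S via S→c: +{c}
  S via S→d c: +{d}
  FIRST(S)={c,d}  FIRST(A)={c}
iter 2: (no change)
  FIRST(S)={c,d}  FIRST(A)={c}

Compute FOLLOW by fixpoint:
seed FOLLOW(S) with $
iter 1:
  S→c A d: FOLLOW(A) ⊇ FIRST(d) = {d}; new: +{d}
  S: {$}  A: {d}
iter 2: (stable)
  S: {$}  A: {d}

FOLLOW(A) = ["d"]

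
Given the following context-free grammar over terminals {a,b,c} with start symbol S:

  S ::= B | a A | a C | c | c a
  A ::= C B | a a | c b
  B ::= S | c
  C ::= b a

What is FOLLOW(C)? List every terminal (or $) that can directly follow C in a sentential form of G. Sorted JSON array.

FIRST iteration:
round 1:
  A via A→a a: +{a}
  A via A→c b: +{c}
  B via B→c: +{c}
  C via C→b a: +{b}
  S via S→B: +{c}
  S via S→a A: +{a}
  S: {a,c}  A: {a,c}  B: {c}  C: {b}
round 2:
  A via A→C B: +{b}
  B via B→S: +{a}
  S: {a,c}  A: {a,b,c}  B: {a,c}  C: {b}
round 3: (stable)
  S: {a,c}  A: {a,b,c}  B: {a,c}  C: {b}

FOLLOW sets:
FOLLOW(S) := {$}
[1]
  A→C B: FOLLOW(C) ⊇ FIRST(B) = {a,c}; new: +{a,c}
  S→B: FOLLOW(B) ⊇ FOLLOW(S) ⊇ {$}; new: +{$}
  S→a A: FOLLOW(A) ⊇ FOLLOW(S) ⊇ {$}; new: +{$}
  S→a C: FOLLOW(C) ⊇ FOLLOW(S) ⊇ {$}; new: +{$}
  FOLLOW(S)={$}  FOLLOW(A)={$}  FOLLOW(B)={$}  FOLLOW(C)={$,a,c}
[2] (no change)
  FOLLOW(S)={$}  FOLLOW(A)={$}  FOLLOW(B)={$}  FOLLOW(C)={$,a,c}

FOLLOW(C) = ["$", "a", "c"]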